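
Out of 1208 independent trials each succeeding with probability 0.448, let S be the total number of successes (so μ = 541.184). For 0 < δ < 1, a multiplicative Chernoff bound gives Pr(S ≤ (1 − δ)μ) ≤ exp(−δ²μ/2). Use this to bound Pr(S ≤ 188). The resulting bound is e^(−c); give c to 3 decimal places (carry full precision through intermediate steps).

Write 188 = (1 − δ)μ, so δ = 1 − 188/541.184 = 0.6526135…
Then the exponent is δ²μ/2 = (μ − 188)²/(2μ) = 115.246328.

115.246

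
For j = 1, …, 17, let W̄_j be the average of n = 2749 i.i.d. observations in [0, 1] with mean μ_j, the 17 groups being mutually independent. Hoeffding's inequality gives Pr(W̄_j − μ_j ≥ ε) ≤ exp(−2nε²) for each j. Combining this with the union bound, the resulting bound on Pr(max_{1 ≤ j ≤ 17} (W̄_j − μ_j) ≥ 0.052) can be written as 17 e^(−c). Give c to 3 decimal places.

Union bound over the 17 events: Pr(max_{1 ≤ j ≤ 17} (W̄_j − μ_j) ≥ 0.052) ≤ 17·exp(−2nε²) = 17 exp(−2·2749·0.052²).
So c = 2·2749·0.052² = 14.8666.

14.867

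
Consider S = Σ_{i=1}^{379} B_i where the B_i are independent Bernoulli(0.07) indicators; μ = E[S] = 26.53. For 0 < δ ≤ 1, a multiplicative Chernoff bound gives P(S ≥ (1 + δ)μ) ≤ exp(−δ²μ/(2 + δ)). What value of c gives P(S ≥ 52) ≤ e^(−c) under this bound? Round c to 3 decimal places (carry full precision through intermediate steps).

8.261

Write 52 = (1 + δ)μ, so δ = 52/26.53 − 1 = 0.9600452…
Then the exponent is δ²μ/(2 + δ) = (52 − μ)² / (μ·(2 + δ)) = 8.260804.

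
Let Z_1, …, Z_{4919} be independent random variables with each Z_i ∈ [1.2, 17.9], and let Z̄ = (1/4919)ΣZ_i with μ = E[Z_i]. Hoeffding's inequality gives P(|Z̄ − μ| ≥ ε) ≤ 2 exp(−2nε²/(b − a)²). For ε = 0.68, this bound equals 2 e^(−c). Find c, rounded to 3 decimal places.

16.311

c = 2nε²/(b − a)² = 2·4919·0.68² / 16.7² = 16.3114.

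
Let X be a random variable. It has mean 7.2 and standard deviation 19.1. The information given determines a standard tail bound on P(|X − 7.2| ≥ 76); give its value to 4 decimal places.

Mean and variance are known, so Chebyshev's inequality applies.
Chebyshev: P(|X − μ| ≥ t) ≤ Var(X)/t².
Var(X) = σ² = 19.1² = 364.81.
Bound = 364.81 / 5776 = 0.0632.

0.0632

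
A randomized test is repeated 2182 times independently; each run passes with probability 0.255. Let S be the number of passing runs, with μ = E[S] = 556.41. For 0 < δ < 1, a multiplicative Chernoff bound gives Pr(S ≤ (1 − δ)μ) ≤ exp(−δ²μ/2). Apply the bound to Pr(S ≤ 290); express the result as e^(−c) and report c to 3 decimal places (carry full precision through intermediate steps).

63.779

Write 290 = (1 − δ)μ, so δ = 1 − 290/556.41 = 0.4788016…
Then the exponent is δ²μ/2 = (μ − 290)²/(2μ) = 63.778768.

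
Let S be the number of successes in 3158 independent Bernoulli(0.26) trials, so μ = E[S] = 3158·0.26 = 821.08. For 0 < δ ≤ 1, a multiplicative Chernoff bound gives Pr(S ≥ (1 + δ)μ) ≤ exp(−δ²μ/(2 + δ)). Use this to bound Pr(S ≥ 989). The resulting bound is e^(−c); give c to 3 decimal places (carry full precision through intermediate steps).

15.578

Write 989 = (1 + δ)μ, so δ = 989/821.08 − 1 = 0.2045111…
Then the exponent is δ²μ/(2 + δ) = (989 − μ)² / (μ·(2 + δ)) = 15.577834.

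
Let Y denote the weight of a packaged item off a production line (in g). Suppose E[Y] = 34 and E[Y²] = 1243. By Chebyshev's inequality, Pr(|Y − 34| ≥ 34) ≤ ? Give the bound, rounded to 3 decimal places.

Var(Y) = E[Y²] − (E[Y])² = 1243 − 1156 = 87.
Chebyshev's inequality: Pr(|Y − μ| ≥ t) ≤ Var(Y)/t² = 87/1156 = 0.0753.

0.075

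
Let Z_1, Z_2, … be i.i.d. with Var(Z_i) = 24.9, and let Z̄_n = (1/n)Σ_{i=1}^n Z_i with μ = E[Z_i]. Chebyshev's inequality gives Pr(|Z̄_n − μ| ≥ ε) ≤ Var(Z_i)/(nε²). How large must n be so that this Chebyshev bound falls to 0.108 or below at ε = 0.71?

458

Require 24.9/(n·0.71²) ≤ 0.108, i.e. n ≥ 24.9/(0.108·0.71²) = 457.361.
The smallest integer n is 458.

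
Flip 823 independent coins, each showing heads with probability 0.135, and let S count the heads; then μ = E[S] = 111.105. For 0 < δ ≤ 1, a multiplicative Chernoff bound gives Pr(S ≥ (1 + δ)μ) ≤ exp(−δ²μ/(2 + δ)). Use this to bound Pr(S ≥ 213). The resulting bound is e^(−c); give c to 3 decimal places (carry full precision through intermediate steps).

32.035

Write 213 = (1 + δ)μ, so δ = 213/111.105 − 1 = 0.9171054…
Then the exponent is δ²μ/(2 + δ) = (213 − μ)² / (μ·(2 + δ)) = 32.034652.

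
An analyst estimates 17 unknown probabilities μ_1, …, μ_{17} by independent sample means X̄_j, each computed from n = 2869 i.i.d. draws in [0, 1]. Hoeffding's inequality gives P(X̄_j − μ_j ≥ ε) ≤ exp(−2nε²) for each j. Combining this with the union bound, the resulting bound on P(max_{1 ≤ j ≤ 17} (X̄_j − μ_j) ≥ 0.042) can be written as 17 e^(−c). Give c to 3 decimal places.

10.122

Union bound over the 17 events: P(max_{1 ≤ j ≤ 17} (X̄_j − μ_j) ≥ 0.042) ≤ 17·exp(−2nε²) = 17 exp(−2·2869·0.042²).
So c = 2·2869·0.042² = 10.1218.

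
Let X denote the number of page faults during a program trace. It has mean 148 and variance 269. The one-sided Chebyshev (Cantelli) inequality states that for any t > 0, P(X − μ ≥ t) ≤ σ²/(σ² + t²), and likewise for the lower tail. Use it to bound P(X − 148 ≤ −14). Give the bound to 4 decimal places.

0.5785

Here σ² = 269 and t = 14, so σ² + t² = 465.
Cantelli's bound: 269/465 = 0.5785.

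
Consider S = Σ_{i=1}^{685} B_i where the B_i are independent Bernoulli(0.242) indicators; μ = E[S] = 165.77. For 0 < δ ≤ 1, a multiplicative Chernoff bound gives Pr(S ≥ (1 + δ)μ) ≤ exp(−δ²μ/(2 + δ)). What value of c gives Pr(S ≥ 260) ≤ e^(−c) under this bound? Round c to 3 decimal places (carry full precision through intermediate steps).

Write 260 = (1 + δ)μ, so δ = 260/165.77 − 1 = 0.5684382…
Then the exponent is δ²μ/(2 + δ) = (260 − μ)² / (μ·(2 + δ)) = 20.854670.

20.855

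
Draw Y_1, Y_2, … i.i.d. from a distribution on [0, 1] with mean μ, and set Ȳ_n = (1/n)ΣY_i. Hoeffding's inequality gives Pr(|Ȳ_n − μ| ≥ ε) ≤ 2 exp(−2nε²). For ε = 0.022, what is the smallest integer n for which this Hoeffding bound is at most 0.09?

3204

Require 2·exp(−2nε²) ≤ 0.09, i.e. 2nε² ≥ ln(2/0.09) = 3.101093.
So n ≥ 3.101093 / (2·0.022²) = 3203.608.
The smallest integer n is 3204.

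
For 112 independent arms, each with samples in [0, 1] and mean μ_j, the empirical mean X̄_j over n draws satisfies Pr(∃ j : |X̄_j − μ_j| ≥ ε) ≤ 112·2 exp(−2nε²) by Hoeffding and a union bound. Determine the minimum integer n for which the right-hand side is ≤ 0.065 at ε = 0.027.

Need 2·112·exp(−2nε²) ≤ 0.065, i.e. exp(−2nε²) ≤ 0.065/224.
So 2nε² ≥ ln(224/0.065) = 8.145014.
Hence n ≥ 8.145014/(2·0.027²) = 5586.429.
The smallest integer n is 5587.

5587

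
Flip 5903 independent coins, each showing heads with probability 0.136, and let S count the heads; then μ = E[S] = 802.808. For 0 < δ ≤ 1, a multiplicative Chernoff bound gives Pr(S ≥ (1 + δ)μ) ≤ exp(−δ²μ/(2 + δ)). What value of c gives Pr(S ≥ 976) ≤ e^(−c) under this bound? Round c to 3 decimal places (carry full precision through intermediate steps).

16.863

Write 976 = (1 + δ)μ, so δ = 976/802.808 − 1 = 0.2157328…
Then the exponent is δ²μ/(2 + δ) = (976 − μ)² / (μ·(2 + δ)) = 16.862679.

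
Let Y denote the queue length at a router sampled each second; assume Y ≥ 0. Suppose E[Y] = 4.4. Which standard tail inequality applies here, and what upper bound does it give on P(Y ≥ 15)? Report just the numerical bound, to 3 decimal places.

0.293

Only the mean of a non-negative variable is known, so Markov's inequality is the applicable tail bound.
Markov's inequality: for a non-negative random variable, P(Y ≥ a) ≤ E[Y]/a.
Here E[Y] = 4.4 and a = 15, so the bound is 4.4/15 = 0.2933.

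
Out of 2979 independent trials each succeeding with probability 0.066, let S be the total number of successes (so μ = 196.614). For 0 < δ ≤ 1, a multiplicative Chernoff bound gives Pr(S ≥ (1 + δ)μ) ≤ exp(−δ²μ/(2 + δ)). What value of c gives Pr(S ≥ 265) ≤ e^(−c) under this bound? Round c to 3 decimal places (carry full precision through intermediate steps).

10.131

Write 265 = (1 + δ)μ, so δ = 265/196.614 − 1 = 0.3478186…
Then the exponent is δ²μ/(2 + δ) = (265 − μ)² / (μ·(2 + δ)) = 10.131073.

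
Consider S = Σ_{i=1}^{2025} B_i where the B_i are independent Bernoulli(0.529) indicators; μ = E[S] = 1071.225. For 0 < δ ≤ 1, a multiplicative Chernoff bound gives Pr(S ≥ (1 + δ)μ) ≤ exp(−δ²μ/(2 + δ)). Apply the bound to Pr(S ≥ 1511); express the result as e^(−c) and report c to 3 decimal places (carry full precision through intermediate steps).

74.897

Write 1511 = (1 + δ)μ, so δ = 1511/1071.225 − 1 = 0.4105347…
Then the exponent is δ²μ/(2 + δ) = (1511 − μ)² / (μ·(2 + δ)) = 74.897443.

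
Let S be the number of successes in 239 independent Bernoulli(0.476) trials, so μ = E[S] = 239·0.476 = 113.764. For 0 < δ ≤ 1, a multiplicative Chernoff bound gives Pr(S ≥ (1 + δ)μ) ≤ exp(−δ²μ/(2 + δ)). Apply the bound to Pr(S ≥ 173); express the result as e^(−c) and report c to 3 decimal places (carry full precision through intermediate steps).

Write 173 = (1 + δ)μ, so δ = 173/113.764 − 1 = 0.520692…
Then the exponent is δ²μ/(2 + δ) = (173 − μ)² / (μ·(2 + δ)) = 12.236207.

12.236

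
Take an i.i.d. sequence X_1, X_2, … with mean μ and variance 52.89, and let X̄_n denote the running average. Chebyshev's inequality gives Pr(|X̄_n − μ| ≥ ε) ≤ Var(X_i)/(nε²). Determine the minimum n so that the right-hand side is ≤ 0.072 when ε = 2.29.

141

Require 52.89/(n·2.29²) ≤ 0.072, i.e. n ≥ 52.89/(0.072·2.29²) = 140.078.
The smallest integer n is 141.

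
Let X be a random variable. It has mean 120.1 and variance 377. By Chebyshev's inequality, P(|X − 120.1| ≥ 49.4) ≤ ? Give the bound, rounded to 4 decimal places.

0.1545

Chebyshev: P(|X − μ| ≥ t) ≤ Var(X)/t².
Bound = 377 / 2440.36 = 0.1545.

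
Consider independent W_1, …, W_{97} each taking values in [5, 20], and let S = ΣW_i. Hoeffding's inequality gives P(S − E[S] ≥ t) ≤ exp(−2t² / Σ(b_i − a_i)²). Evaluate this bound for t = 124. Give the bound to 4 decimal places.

Σ(b_i − a_i)² = 97·(15)² = 21825.
Exponent = 2·124²/21825 = 1.4090.
Bound = exp(−1.4090) = 0.24438.

0.2444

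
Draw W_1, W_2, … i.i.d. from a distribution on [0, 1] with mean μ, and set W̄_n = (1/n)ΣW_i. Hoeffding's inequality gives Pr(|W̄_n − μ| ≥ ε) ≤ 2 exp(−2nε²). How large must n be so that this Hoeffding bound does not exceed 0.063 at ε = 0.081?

Require 2·exp(−2nε²) ≤ 0.063, i.e. 2nε² ≥ ln(2/0.063) = 3.457768.
So n ≥ 3.457768 / (2·0.081²) = 263.509.
The smallest integer n is 264.

264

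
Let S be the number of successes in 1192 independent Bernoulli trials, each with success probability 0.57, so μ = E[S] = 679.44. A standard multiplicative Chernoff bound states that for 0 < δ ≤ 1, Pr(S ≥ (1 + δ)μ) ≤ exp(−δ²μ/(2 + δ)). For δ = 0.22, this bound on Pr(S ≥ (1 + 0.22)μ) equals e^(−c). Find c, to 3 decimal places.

c = δ²μ/(2 + δ) = 0.22²·679.44/(2 + 0.22) = 14.8130.

14.813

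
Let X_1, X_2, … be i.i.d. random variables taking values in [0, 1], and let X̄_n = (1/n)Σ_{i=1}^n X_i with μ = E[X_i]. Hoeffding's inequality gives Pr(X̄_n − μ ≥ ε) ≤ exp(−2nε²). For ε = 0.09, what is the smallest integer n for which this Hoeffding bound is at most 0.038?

202

Require exp(−2nε²) ≤ 0.038, i.e. 2nε² ≥ ln(1/0.038) = 3.270169.
So n ≥ 3.270169 / (2·0.09²) = 201.862.
The smallest integer n is 202.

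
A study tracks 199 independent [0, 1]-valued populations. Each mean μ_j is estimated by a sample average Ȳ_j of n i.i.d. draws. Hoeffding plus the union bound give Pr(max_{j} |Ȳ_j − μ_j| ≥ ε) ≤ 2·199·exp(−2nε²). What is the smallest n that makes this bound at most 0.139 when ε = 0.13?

236

Need 2·199·exp(−2nε²) ≤ 0.139, i.e. exp(−2nε²) ≤ 0.139/398.
So 2nε² ≥ ln(398/0.139) = 7.959733.
Hence n ≥ 7.959733/(2·0.13²) = 235.495.
The smallest integer n is 236.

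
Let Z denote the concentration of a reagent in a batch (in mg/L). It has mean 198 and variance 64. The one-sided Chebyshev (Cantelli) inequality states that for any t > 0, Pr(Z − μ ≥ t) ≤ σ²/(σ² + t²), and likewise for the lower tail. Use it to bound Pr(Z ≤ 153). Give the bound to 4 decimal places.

Here σ² = 64 and t = 45, so σ² + t² = 2089.
Cantelli's bound: 64/2089 = 0.0306.

0.0306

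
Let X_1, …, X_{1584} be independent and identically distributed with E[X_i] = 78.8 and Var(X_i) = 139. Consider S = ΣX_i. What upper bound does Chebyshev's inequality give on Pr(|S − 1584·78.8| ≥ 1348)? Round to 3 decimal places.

Var(S) = n·Var(X_i) = 1584·139 = 220176.
Chebyshev: Pr(|S − 1584·78.8| ≥ 1348) ≤ Var(S)/1348² = 220176/1817104 = 0.1212.

0.121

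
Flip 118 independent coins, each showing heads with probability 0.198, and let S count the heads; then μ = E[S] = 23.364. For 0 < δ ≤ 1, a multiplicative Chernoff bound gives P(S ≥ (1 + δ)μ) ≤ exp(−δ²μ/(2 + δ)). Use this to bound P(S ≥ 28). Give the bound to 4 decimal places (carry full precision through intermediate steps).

Write 28 = (1 + δ)μ, so δ = 28/23.364 − 1 = 0.1984249…
Then the exponent is δ²μ/(2 + δ) = (28 − μ)² / (μ·(2 + δ)) = 0.418435.
Bound = exp(−0.418435) = 0.65808.

0.6581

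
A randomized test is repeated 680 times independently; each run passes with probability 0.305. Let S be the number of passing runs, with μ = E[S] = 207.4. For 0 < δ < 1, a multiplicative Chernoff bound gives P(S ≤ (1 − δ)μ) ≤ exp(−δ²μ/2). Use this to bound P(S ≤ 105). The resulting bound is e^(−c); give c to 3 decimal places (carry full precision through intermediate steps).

25.279

Write 105 = (1 − δ)μ, so δ = 1 − 105/207.4 = 0.4937319…
Then the exponent is δ²μ/2 = (μ − 105)²/(2μ) = 25.279074.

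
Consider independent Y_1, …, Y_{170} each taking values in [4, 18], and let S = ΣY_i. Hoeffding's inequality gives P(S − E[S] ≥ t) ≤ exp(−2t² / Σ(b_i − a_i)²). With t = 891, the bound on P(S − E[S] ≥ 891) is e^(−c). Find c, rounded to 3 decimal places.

Σ(b_i − a_i)² = 170·(14)² = 33320.
c = 2t²/33320 = 2·891²/33320 = 47.6519.

47.652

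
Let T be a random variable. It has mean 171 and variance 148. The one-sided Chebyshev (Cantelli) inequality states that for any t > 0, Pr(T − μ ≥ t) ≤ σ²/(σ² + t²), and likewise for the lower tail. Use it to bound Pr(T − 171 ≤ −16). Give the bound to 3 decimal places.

0.366

Here σ² = 148 and t = 16, so σ² + t² = 404.
Cantelli's bound: 148/404 = 0.3663.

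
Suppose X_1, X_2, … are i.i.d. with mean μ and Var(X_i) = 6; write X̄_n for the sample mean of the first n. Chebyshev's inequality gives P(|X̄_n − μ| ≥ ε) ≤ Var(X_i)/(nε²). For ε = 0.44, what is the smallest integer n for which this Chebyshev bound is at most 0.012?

2583

Require 6/(n·0.44²) ≤ 0.012, i.e. n ≥ 6/(0.012·0.44²) = 2582.645.
The smallest integer n is 2583.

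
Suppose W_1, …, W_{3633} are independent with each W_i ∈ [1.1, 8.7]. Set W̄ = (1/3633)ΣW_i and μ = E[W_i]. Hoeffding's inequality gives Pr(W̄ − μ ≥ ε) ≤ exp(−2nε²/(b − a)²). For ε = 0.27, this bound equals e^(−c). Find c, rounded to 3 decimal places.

9.171

c = 2nε²/(b − a)² = 2·3633·0.27² / 7.6² = 9.1706.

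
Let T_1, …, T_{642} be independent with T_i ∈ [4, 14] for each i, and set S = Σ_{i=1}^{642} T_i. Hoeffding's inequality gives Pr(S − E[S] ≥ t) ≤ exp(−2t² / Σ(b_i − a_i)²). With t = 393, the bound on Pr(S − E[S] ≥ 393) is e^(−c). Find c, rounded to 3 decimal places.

4.811

Σ(b_i − a_i)² = 642·(10)² = 64200.
c = 2t²/64200 = 2·393²/64200 = 4.8115.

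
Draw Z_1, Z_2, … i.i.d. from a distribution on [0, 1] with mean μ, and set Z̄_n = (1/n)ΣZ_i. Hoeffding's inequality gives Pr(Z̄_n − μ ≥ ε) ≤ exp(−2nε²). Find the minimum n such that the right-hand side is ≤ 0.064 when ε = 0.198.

Require exp(−2nε²) ≤ 0.064, i.e. 2nε² ≥ ln(1/0.064) = 2.748872.
So n ≥ 2.748872 / (2·0.198²) = 35.059.
The smallest integer n is 36.

36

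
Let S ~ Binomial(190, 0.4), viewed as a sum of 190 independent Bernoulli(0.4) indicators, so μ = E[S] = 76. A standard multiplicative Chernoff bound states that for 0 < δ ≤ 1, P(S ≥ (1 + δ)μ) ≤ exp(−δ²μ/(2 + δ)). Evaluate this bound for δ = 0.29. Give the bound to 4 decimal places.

0.0614

Exponent = δ²μ/(2 + δ) = 0.29²·76/2.29 = 2.7911.
Bound = exp(−2.7911) = 0.06135.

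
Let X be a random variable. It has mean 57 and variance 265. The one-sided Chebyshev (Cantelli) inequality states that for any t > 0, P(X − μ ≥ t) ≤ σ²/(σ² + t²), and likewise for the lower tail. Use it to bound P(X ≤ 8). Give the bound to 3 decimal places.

Here σ² = 265 and t = 49, so σ² + t² = 2666.
Cantelli's bound: 265/2666 = 0.0994.

0.099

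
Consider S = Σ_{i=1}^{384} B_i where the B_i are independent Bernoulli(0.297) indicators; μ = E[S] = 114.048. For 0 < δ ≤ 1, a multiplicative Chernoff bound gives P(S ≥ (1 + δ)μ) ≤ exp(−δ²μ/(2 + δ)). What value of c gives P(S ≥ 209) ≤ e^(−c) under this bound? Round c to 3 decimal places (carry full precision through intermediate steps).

27.909

Write 209 = (1 + δ)μ, so δ = 209/114.048 − 1 = 0.8325617…
Then the exponent is δ²μ/(2 + δ) = (209 − μ)² / (μ·(2 + δ)) = 27.908801.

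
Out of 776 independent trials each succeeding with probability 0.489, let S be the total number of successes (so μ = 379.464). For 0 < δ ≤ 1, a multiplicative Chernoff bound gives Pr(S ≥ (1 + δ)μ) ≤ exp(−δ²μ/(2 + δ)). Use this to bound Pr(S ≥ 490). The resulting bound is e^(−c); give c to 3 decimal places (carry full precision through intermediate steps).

Write 490 = (1 + δ)μ, so δ = 490/379.464 − 1 = 0.2912951…
Then the exponent is δ²μ/(2 + δ) = (490 − μ)² / (μ·(2 + δ)) = 14.052574.

14.053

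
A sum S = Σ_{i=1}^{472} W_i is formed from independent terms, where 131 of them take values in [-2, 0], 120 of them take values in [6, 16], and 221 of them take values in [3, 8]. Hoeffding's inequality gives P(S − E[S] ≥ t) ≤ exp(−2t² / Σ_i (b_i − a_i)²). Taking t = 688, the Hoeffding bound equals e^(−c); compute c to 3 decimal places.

52.451

Σ(b_i − a_i)² = 131·2² + 120·10² + 221·5² = 18049.
c = 2t² / 18049 = 2·688² / 18049 = 52.4510.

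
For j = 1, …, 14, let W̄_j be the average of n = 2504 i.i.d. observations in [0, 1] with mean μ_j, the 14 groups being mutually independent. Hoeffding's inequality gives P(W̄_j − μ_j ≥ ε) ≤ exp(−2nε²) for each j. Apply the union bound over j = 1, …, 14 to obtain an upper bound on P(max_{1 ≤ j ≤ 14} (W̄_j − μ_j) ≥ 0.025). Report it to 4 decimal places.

Per-experiment Hoeffding bound: exp(−2·2504·0.025²) = exp(−3.13000) = 0.043718.
Union bound over 14 events: 14·0.043718 = 0.61205.

0.6120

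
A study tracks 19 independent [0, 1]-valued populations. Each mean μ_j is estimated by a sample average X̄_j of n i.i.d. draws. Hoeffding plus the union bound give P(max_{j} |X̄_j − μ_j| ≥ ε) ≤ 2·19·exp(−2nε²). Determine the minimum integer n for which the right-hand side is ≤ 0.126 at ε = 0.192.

78

Need 2·19·exp(−2nε²) ≤ 0.126, i.e. exp(−2nε²) ≤ 0.126/38.
So 2nε² ≥ ln(38/0.126) = 5.709060.
Hence n ≥ 5.709060/(2·0.192²) = 77.434.
The smallest integer n is 78.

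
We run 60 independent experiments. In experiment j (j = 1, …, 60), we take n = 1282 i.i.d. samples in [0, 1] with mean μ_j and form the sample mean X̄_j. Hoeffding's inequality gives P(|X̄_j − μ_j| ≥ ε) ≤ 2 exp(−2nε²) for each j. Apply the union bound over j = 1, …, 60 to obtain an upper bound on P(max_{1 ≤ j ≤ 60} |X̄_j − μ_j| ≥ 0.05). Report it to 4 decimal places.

0.1974

Per-experiment Hoeffding bound: 2·exp(−2·1282·0.05²) = 2·exp(−6.41000) = 0.00329.
Union bound over 60 events: 60·0.00329 = 0.19740.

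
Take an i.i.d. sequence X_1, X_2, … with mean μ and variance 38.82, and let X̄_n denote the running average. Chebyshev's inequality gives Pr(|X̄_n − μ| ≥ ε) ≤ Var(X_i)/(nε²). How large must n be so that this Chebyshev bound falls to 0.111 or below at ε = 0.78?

Require 38.82/(n·0.78²) ≤ 0.111, i.e. n ≥ 38.82/(0.111·0.78²) = 574.835.
The smallest integer n is 575.

575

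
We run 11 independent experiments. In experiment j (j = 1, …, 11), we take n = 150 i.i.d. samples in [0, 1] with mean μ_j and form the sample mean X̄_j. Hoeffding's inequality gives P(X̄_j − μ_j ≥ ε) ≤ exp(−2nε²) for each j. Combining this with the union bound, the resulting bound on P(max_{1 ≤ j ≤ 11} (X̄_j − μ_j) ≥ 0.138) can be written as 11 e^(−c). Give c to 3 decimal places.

5.713

Union bound over the 11 events: P(max_{1 ≤ j ≤ 11} (X̄_j − μ_j) ≥ 0.138) ≤ 11·exp(−2nε²) = 11 exp(−2·150·0.138²).
So c = 2·150·0.138² = 5.7132.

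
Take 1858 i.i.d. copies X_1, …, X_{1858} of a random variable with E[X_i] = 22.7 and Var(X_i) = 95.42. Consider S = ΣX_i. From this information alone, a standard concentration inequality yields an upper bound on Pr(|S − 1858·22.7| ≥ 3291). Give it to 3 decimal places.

With mean and variance of each term known, Chebyshev's inequality bounds the deviation of the sum (or sample mean).
Var(S) = n·Var(X_i) = 1858·95.42 = 177290.36.
Chebyshev: Pr(|S − 1858·22.7| ≥ 3291) ≤ Var(S)/3291² = 177290.36/10830681 = 0.0164.

0.016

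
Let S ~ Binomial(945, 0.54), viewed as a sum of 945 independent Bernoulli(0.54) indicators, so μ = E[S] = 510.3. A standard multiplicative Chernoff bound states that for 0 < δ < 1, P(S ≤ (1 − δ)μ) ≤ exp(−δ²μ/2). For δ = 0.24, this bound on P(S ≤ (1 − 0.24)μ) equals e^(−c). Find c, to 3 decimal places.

14.697

c = δ²μ/2 = 0.24²·510.3/2 = 14.6966.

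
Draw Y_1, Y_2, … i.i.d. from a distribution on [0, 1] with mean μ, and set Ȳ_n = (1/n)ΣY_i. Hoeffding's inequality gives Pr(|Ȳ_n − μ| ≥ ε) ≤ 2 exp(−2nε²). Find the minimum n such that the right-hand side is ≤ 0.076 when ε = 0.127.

Require 2·exp(−2nε²) ≤ 0.076, i.e. 2nε² ≥ ln(2/0.076) = 3.270169.
So n ≥ 3.270169 / (2·0.127²) = 101.375.
The smallest integer n is 102.

102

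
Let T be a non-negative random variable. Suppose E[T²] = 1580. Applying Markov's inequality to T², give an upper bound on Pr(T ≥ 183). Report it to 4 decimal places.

Since T ≥ 0, the event {T ≥ 183} is the same as {T² ≥ 33489}.
Markov's inequality applied to T² gives Pr(T² ≥ 33489) ≤ E[T²]/33489 = 1580/33489 = 0.0472.

0.0472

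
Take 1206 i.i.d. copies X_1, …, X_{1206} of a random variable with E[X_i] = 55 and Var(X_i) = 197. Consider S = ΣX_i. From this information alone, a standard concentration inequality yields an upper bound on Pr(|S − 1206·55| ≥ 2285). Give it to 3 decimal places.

With mean and variance of each term known, Chebyshev's inequality bounds the deviation of the sum (or sample mean).
Var(S) = n·Var(X_i) = 1206·197 = 237582.
Chebyshev: Pr(|S − 1206·55| ≥ 2285) ≤ Var(S)/2285² = 237582/5221225 = 0.0455.

0.046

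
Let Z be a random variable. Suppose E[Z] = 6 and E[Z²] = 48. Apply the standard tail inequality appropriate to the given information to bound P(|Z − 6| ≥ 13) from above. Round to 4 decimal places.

0.0710

The first two moments determine the variance, so Chebyshev's inequality is the sharpest standard bound available.
Var(Z) = E[Z²] − (E[Z])² = 48 − 36 = 12.
Chebyshev's inequality: P(|Z − μ| ≥ t) ≤ Var(Z)/t² = 12/169 = 0.0710.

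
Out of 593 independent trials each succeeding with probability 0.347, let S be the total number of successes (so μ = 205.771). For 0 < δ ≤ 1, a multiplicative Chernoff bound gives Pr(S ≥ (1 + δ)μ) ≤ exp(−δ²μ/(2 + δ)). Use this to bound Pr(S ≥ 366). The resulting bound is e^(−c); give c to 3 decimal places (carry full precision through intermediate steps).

Write 366 = (1 + δ)μ, so δ = 366/205.771 − 1 = 0.7786763…
Then the exponent is δ²μ/(2 + δ) = (366 − μ)² / (μ·(2 + δ)) = 44.901425.

44.901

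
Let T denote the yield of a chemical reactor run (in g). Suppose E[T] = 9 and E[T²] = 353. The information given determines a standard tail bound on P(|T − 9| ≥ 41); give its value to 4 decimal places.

0.1618

The first two moments determine the variance, so Chebyshev's inequality is the sharpest standard bound available.
Var(T) = E[T²] − (E[T])² = 353 − 81 = 272.
Chebyshev's inequality: P(|T − μ| ≥ t) ≤ Var(T)/t² = 272/1681 = 0.1618.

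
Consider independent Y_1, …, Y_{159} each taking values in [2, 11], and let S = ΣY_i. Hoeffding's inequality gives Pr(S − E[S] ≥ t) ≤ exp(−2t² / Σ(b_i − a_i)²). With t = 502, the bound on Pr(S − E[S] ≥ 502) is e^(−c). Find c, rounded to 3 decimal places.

39.134

Σ(b_i − a_i)² = 159·(9)² = 12879.
c = 2t²/12879 = 2·502²/12879 = 39.1341.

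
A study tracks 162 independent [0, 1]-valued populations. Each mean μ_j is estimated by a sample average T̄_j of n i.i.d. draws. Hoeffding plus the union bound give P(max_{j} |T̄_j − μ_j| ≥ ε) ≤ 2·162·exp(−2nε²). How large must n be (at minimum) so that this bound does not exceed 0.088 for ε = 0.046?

1941

Need 2·162·exp(−2nε²) ≤ 0.088, i.e. exp(−2nε²) ≤ 0.088/324.
So 2nε² ≥ ln(324/0.088) = 8.211162.
Hence n ≥ 8.211162/(2·0.046²) = 1940.256.
The smallest integer n is 1941.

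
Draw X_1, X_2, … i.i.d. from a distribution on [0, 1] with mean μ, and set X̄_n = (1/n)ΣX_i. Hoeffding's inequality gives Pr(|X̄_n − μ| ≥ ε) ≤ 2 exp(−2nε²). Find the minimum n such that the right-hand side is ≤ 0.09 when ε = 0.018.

4786

Require 2·exp(−2nε²) ≤ 0.09, i.e. 2nε² ≥ ln(2/0.09) = 3.101093.
So n ≥ 3.101093 / (2·0.018²) = 4785.637.
The smallest integer n is 4786.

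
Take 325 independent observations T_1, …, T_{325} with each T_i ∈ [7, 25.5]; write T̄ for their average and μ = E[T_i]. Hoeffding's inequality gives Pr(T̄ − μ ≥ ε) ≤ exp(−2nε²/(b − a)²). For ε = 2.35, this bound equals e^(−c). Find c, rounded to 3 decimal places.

10.488

c = 2nε²/(b − a)² = 2·325·2.35² / 18.5² = 10.4883.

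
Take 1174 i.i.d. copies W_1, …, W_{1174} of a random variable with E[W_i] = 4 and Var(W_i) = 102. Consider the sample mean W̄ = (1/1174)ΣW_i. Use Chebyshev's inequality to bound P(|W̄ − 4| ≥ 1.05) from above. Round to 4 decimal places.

Var(W̄) = Var(W_i)/n = 102/1174 = 0.086882.
Chebyshev: P(|W̄ − 4| ≥ 1.05) ≤ Var(W̄)/(1.05)² = 102/(1174·1.05²) = 0.0788.

0.0788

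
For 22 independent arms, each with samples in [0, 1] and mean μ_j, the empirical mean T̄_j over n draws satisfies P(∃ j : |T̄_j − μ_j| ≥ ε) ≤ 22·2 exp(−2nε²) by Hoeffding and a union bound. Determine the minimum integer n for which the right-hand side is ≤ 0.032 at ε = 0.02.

9033

Need 2·22·exp(−2nε²) ≤ 0.032, i.e. exp(−2nε²) ≤ 0.032/44.
So 2nε² ≥ ln(44/0.032) = 7.226209.
Hence n ≥ 7.226209/(2·0.02²) = 9032.761.
The smallest integer n is 9033.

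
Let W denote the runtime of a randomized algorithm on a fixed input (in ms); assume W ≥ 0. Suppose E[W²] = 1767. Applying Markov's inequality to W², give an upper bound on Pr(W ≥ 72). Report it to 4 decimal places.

Since W ≥ 0, the event {W ≥ 72} is the same as {W² ≥ 5184}.
Markov's inequality applied to W² gives Pr(W² ≥ 5184) ≤ E[W²]/5184 = 1767/5184 = 0.3409.

0.3409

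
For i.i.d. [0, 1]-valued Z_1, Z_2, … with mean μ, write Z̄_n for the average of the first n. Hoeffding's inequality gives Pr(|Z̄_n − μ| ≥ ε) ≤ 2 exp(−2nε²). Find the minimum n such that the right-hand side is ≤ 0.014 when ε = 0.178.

79

Require 2·exp(−2nε²) ≤ 0.014, i.e. 2nε² ≥ ln(2/0.014) = 4.961845.
So n ≥ 4.961845 / (2·0.178²) = 78.302.
The smallest integer n is 79.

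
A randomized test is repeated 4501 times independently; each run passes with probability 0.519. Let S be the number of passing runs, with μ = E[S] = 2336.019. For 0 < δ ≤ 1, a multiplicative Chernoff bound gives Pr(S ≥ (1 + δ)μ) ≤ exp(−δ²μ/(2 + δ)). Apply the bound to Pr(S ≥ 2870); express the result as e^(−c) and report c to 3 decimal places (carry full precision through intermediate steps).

Write 2870 = (1 + δ)μ, so δ = 2870/2336.019 − 1 = 0.2285859…
Then the exponent is δ²μ/(2 + δ) = (2870 − μ)² / (μ·(2 + δ)) = 54.770393.

54.770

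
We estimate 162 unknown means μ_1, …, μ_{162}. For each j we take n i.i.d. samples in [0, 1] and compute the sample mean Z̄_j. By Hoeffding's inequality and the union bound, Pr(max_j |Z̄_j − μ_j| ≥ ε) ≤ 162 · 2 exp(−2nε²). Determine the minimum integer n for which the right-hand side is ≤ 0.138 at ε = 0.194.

104

Need 2·162·exp(−2nε²) ≤ 0.138, i.e. exp(−2nε²) ≤ 0.138/324.
So 2nε² ≥ ln(324/0.138) = 7.761245.
Hence n ≥ 7.761245/(2·0.194²) = 103.109.
The smallest integer n is 104.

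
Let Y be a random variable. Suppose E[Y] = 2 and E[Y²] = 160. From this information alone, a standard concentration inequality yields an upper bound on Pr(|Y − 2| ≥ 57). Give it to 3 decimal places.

The first two moments determine the variance, so Chebyshev's inequality is the sharpest standard bound available.
Var(Y) = E[Y²] − (E[Y])² = 160 − 4 = 156.
Chebyshev's inequality: Pr(|Y − μ| ≥ t) ≤ Var(Y)/t² = 156/3249 = 0.0480.

0.048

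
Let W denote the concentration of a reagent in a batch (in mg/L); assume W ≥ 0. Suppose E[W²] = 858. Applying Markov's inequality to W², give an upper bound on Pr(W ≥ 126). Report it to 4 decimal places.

0.0540

Since W ≥ 0, the event {W ≥ 126} is the same as {W² ≥ 15876}.
Markov's inequality applied to W² gives Pr(W² ≥ 15876) ≤ E[W²]/15876 = 858/15876 = 0.0540.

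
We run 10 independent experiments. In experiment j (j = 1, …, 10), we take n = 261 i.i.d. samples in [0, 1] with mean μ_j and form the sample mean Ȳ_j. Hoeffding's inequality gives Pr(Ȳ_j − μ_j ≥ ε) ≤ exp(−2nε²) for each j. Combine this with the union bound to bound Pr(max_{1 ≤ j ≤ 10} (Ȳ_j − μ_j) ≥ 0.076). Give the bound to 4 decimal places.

0.4904

Per-experiment Hoeffding bound: exp(−2·261·0.076²) = exp(−3.01507) = 0.049042.
Union bound over 10 events: 10·0.049042 = 0.49042.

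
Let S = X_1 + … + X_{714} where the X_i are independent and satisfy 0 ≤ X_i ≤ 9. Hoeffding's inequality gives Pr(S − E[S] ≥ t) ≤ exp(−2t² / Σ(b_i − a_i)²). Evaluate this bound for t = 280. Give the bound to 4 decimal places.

0.0665

Σ(b_i − a_i)² = 714·(9)² = 57834.
Exponent = 2·280²/57834 = 2.7112.
Bound = exp(−2.7112) = 0.06646.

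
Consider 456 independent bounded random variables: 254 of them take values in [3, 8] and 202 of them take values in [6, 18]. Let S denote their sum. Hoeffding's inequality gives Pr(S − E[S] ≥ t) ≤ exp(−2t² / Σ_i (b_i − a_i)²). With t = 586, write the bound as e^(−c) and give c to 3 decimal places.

Σ(b_i − a_i)² = 254·5² + 202·12² = 35438.
c = 2t² / 35438 = 2·586² / 35438 = 19.3801.

19.380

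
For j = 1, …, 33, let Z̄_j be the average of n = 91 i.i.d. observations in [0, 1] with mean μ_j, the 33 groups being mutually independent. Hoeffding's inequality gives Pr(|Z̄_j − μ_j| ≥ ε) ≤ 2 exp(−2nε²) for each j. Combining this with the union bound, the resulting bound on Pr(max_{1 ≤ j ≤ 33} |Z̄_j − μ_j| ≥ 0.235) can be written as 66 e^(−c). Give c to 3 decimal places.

Union bound over the 33 events: Pr(max_{1 ≤ j ≤ 33} |Z̄_j − μ_j| ≥ 0.235) ≤ 33·2·exp(−2nε²) = 66 exp(−2·91·0.235²).
So c = 2·91·0.235² = 10.0510.

10.051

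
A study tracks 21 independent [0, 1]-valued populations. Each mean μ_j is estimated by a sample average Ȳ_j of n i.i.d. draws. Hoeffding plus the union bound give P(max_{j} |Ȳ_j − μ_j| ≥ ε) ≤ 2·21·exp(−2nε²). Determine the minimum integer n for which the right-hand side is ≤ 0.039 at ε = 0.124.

228

Need 2·21·exp(−2nε²) ≤ 0.039, i.e. exp(−2nε²) ≤ 0.039/42.
So 2nε² ≥ ln(42/0.039) = 6.981863.
Hence n ≥ 6.981863/(2·0.124²) = 227.038.
The smallest integer n is 228.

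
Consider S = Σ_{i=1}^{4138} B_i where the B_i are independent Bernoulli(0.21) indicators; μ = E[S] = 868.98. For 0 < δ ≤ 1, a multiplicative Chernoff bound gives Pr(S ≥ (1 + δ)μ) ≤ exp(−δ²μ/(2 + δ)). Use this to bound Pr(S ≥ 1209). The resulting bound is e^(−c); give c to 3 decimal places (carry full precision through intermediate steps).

Write 1209 = (1 + δ)μ, so δ = 1209/868.98 − 1 = 0.3912863…
Then the exponent is δ²μ/(2 + δ) = (1209 − μ)² / (μ·(2 + δ)) = 55.637494.

55.637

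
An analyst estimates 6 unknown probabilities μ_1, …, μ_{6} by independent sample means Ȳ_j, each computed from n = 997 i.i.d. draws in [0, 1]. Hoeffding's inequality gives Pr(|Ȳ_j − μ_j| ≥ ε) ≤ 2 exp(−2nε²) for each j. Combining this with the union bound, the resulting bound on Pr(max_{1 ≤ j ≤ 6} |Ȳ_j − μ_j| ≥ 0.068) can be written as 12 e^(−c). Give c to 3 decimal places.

Union bound over the 6 events: Pr(max_{1 ≤ j ≤ 6} |Ȳ_j − μ_j| ≥ 0.068) ≤ 6·2·exp(−2nε²) = 12 exp(−2·997·0.068²).
So c = 2·997·0.068² = 9.2203.

9.220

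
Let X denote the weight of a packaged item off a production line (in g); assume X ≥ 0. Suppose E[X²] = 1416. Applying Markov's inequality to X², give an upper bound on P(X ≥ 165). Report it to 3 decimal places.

Since X ≥ 0, the event {X ≥ 165} is the same as {X² ≥ 27225}.
Markov's inequality applied to X² gives P(X² ≥ 27225) ≤ E[X²]/27225 = 1416/27225 = 0.0520.

0.052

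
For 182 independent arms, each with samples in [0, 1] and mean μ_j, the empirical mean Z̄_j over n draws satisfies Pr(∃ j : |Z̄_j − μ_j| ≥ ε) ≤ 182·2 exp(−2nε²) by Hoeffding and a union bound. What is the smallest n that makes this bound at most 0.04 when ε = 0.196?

119

Need 2·182·exp(−2nε²) ≤ 0.04, i.e. exp(−2nε²) ≤ 0.04/364.
So 2nε² ≥ ln(364/0.04) = 9.116030.
Hence n ≥ 9.116030/(2·0.196²) = 118.649.
The smallest integer n is 119.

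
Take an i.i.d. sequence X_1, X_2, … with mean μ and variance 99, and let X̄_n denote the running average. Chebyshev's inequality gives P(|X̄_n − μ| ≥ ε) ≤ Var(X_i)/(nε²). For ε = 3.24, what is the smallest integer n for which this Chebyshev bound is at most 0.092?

Require 99/(n·3.24²) ≤ 0.092, i.e. n ≥ 99/(0.092·3.24²) = 102.508.
The smallest integer n is 103.

103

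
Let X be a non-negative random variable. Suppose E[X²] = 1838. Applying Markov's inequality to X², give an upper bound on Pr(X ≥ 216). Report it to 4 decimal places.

0.0394

Since X ≥ 0, the event {X ≥ 216} is the same as {X² ≥ 46656}.
Markov's inequality applied to X² gives Pr(X² ≥ 46656) ≤ E[X²]/46656 = 1838/46656 = 0.0394.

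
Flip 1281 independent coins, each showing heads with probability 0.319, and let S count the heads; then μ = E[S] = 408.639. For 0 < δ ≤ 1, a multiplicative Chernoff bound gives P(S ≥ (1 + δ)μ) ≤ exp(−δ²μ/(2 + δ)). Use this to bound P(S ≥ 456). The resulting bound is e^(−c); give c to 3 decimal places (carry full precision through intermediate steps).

2.594

Write 456 = (1 + δ)μ, so δ = 456/408.639 − 1 = 0.1158994…
Then the exponent is δ²μ/(2 + δ) = (456 − μ)² / (μ·(2 + δ)) = 2.594221.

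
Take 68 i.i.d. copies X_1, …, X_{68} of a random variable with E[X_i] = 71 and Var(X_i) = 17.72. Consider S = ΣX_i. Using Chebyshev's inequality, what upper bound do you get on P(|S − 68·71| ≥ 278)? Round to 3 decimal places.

0.016

Var(S) = n·Var(X_i) = 68·17.72 = 1204.96.
Chebyshev: P(|S − 68·71| ≥ 278) ≤ Var(S)/278² = 1204.96/77284 = 0.0156.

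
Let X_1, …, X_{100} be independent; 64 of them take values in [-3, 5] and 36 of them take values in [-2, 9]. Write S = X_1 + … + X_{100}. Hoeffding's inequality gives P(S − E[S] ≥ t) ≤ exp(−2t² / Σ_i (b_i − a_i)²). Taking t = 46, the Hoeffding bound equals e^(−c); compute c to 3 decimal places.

0.501

Σ(b_i − a_i)² = 64·8² + 36·11² = 8452.
c = 2t² / 8452 = 2·46² / 8452 = 0.5007.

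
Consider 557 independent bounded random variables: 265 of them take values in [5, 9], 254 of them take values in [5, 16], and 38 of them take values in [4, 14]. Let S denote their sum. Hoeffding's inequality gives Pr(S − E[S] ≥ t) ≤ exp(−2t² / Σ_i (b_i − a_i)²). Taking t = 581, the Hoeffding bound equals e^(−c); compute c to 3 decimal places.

17.412

Σ(b_i − a_i)² = 265·4² + 254·11² + 38·10² = 38774.
c = 2t² / 38774 = 2·581² / 38774 = 17.4117.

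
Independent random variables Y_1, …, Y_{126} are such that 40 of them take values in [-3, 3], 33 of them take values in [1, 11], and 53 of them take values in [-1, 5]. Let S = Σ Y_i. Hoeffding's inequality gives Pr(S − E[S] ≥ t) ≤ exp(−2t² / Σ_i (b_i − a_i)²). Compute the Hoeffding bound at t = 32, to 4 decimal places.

0.7349

Σ(b_i − a_i)² = 40·6² + 33·10² + 53·6² = 6648.
Exponent = 2·32² / 6648 = 0.30806.
Bound = exp(−0.30806) = 0.73487.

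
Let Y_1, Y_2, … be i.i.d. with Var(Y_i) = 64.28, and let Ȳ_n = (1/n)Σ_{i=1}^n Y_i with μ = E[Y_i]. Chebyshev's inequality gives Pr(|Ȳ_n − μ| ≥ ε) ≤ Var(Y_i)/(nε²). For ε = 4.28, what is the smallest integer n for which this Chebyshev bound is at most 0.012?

293

Require 64.28/(n·4.28²) ≤ 0.012, i.e. n ≥ 64.28/(0.012·4.28²) = 292.420.
The smallest integer n is 293.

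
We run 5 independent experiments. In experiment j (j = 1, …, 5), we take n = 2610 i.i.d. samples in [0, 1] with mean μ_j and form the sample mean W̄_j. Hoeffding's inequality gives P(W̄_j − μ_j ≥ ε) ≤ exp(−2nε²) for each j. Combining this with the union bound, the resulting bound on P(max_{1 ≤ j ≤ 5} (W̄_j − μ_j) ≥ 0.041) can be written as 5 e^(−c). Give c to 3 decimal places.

Union bound over the 5 events: P(max_{1 ≤ j ≤ 5} (W̄_j − μ_j) ≥ 0.041) ≤ 5·exp(−2nε²) = 5 exp(−2·2610·0.041²).
So c = 2·2610·0.041² = 8.7748.

8.775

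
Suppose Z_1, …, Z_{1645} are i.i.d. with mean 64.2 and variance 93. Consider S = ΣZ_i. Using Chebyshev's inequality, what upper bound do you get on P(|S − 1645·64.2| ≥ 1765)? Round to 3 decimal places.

0.049

Var(S) = n·Var(Z_i) = 1645·93 = 152985.
Chebyshev: P(|S − 1645·64.2| ≥ 1765) ≤ Var(S)/1765² = 152985/3115225 = 0.0491.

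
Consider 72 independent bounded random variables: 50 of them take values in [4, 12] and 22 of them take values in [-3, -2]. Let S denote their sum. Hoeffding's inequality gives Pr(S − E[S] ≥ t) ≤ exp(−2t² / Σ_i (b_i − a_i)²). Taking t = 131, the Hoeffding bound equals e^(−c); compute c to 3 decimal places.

Σ(b_i − a_i)² = 50·8² + 22·1² = 3222.
c = 2t² / 3222 = 2·131² / 3222 = 10.6524.

10.652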